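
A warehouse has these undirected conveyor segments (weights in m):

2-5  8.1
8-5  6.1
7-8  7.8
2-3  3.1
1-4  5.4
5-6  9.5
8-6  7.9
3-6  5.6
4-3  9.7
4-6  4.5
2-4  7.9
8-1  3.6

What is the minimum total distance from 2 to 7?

22 m

Enumerating some paths:
2–5–8–7: 8.1+6.1+7.8 = 22
2–3–6–8–7: 3.1+5.6+7.9+7.8 = 24.4
2–4–1–8–7: 7.9+5.4+3.6+7.8 = 24.7
The minimum is 22 m via 2–5–8–7.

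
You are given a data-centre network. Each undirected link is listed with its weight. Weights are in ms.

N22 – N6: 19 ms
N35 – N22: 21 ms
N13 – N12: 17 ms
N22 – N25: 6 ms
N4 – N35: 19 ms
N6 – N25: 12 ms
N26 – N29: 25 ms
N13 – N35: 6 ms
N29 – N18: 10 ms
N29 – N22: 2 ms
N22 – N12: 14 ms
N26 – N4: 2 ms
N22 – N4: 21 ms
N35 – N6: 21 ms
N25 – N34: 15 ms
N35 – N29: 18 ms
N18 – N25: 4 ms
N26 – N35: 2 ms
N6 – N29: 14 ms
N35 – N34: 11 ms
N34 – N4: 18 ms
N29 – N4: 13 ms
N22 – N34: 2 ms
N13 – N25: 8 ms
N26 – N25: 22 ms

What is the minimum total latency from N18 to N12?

Running Dijkstra from N18:
N18: 0
N25: 4  (via N18)
N29: 10  (via N18)
N22: 10  (via N25)
N34: 12  (via N22)
N13: 12  (via N25)
N6: 16  (via N25)
N35: 18  (via N13)
N26: 20  (via N35)
N4: 22  (via N26)
N12: 24  (via N22)
Shortest route: N18–N25–N22–N12 = 24 ms.

24 ms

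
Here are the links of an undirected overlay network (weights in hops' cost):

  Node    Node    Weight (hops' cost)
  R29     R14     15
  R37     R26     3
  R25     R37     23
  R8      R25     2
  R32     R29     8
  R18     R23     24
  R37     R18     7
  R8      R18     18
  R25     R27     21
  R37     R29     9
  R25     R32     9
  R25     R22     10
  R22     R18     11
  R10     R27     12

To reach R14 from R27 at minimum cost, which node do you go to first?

Compare a few routes:
R27 → R25 → R8 → R18 → R37 → R29 → R14: 21+2+18+7+9+15 = 72
R27 → R25 → R32 → R29 → R14: 21+9+8+15 = 53
R27 → R25 → R22 → R18 → R37 → R29 → R14: 21+10+11+7+9+15 = 73
R27 → R25 → R37 → R29 → R14: 21+23+9+15 = 68
The minimum is 53 hops' cost via R27 → R25 → R32 → R29 → R14.
So from R27 the first move is to R25.

R25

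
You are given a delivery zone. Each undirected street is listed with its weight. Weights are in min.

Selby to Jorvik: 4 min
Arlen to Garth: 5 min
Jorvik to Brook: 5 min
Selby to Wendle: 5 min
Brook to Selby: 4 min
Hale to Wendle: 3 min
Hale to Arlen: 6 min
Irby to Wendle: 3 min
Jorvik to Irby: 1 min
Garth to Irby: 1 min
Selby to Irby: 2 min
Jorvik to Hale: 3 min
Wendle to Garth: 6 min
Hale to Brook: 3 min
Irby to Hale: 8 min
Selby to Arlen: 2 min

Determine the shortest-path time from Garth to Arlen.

5 min

Enumerating some paths:
Garth → Arlen: 5 = 5
Garth → Irby → Jorvik → Selby → Arlen: 1+1+4+2 = 8
Garth → Irby → Jorvik → Hale → Arlen: 1+1+3+6 = 11
The minimum is 5 min via Garth → Arlen.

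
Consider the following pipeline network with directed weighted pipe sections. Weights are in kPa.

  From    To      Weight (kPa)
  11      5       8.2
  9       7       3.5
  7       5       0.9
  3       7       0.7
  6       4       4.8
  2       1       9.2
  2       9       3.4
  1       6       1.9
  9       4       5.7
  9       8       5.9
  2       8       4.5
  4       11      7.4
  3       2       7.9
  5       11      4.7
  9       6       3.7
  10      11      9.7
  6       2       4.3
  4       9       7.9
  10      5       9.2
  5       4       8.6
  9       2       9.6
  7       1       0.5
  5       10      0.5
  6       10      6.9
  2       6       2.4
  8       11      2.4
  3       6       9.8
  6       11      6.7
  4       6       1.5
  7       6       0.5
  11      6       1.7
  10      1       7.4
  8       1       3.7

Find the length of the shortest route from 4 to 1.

11.9 kPa

Compare a few routes:
4 - 6 - 2 - 9 - 7 - 1: 1.5+4.3+3.4+3.5+0.5 = 13.2
4 - 6 - 2 - 1: 1.5+4.3+9.2 = 15
4 - 9 - 7 - 1: 7.9+3.5+0.5 = 11.9
4 - 6 - 2 - 8 - 1: 1.5+4.3+4.5+3.7 = 14
The minimum is 11.9 kPa via 4 - 9 - 7 - 1.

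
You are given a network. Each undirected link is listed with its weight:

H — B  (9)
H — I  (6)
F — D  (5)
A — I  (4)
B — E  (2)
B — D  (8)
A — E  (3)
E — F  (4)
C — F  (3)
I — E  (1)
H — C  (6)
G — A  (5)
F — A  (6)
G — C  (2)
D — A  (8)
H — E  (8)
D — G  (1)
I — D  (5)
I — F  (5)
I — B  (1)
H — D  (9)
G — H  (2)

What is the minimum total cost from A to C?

7

Enumerating some paths:
A - G - C: 5+2 = 7
A - E - F - C: 3+4+3 = 10
A - F - C: 6+3 = 9
Cheapest is A - G - C at 7.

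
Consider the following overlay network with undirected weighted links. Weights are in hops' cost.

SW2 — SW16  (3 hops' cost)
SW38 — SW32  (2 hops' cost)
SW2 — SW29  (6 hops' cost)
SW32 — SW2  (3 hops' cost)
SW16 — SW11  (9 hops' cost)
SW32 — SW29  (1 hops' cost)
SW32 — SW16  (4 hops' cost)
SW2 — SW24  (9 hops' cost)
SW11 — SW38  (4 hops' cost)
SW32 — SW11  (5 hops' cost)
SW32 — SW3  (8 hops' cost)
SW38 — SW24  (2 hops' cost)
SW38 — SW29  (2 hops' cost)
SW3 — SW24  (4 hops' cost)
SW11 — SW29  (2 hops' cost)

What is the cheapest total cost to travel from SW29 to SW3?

Settle nodes by increasing distance from SW29:
SW29: 0
SW32: 1  (via SW29)
SW38: 2  (via SW29)
SW11: 2  (via SW29)
SW24: 4  (via SW38)
SW2: 4  (via SW32)
SW16: 5  (via SW32)
SW3: 8  (via SW24)
Shortest route: SW29–SW38–SW24–SW3 = 8 hops' cost.

8 hops' cost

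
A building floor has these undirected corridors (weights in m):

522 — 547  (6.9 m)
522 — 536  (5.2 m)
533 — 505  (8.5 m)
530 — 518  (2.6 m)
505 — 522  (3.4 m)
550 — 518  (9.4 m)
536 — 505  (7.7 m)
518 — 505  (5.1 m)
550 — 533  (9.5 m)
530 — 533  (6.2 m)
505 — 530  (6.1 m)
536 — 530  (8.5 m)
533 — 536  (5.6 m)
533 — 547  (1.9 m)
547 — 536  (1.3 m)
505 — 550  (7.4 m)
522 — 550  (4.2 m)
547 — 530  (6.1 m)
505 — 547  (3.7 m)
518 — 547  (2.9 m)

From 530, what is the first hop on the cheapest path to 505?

505

Compare a few routes:
530 → 518 → 505: 2.6+5.1 = 7.7
530 → 505: 6.1 = 6.1
Cheapest is 530 → 505 at 6.1 m.
So from 530 the first move is to 505.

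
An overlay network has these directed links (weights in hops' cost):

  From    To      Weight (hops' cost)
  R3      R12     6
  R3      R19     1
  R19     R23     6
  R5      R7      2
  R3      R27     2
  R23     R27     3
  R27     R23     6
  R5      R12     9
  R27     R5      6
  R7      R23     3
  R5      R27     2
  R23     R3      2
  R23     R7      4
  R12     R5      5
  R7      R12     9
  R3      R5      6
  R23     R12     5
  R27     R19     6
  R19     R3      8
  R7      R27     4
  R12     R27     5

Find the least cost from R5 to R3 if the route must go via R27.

10 hops' cost

Shortest R5→R27: R5–R27 = 2
Shortest R27→R3: R27–R23–R3 = 8
Total via R27: 2 + 8 = 10 hops' cost.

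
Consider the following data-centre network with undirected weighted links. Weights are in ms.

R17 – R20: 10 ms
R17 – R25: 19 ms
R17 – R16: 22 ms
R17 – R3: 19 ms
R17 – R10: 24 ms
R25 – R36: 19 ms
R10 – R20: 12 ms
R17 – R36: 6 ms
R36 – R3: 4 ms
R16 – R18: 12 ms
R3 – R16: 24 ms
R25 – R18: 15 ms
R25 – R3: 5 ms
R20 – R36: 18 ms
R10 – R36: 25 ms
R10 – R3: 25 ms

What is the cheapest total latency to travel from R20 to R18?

Candidate routes:
R20 → R17 → R36 → R3 → R25 → R18: 10+6+4+5+15 = 40
R20 → R36 → R3 → R25 → R18: 18+4+5+15 = 42
R20 → R17 → R16 → R18: 10+22+12 = 44
The minimum is 40 ms via R20 → R17 → R36 → R3 → R25 → R18.

40 ms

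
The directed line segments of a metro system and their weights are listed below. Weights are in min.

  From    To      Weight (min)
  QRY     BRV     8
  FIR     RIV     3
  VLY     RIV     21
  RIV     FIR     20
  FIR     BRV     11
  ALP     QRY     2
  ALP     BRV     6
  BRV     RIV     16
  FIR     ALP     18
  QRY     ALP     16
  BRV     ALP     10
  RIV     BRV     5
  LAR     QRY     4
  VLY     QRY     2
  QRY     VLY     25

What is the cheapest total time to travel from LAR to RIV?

28 min

Shortest distances from LAR:
LAR: 0
QRY: 4  (via LAR)
BRV: 12  (via QRY)
ALP: 20  (via QRY)
RIV: 28  (via BRV)
Shortest route: LAR–QRY–BRV–RIV = 28 min.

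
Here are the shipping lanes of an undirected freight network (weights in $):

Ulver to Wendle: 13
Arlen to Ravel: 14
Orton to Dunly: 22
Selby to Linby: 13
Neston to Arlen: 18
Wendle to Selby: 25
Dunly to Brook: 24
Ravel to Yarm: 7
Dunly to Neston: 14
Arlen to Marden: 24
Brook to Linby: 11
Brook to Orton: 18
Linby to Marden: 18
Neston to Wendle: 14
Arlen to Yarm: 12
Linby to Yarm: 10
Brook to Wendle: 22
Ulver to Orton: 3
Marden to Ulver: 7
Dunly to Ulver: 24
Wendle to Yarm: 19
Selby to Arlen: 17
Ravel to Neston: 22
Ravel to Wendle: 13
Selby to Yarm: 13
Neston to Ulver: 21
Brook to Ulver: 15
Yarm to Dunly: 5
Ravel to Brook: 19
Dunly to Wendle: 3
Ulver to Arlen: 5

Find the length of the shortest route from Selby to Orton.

Candidate routes:
Selby → Arlen → Ulver → Orton: 17+5+3 = 25
Selby → Yarm → Dunly → Wendle → Ulver → Orton: 13+5+3+13+3 = 37
Selby → Yarm → Arlen → Ulver → Orton: 13+12+5+3 = 33
Selby → Yarm → Dunly → Orton: 13+5+22 = 40
Cheapest is Selby → Arlen → Ulver → Orton at $25.

$25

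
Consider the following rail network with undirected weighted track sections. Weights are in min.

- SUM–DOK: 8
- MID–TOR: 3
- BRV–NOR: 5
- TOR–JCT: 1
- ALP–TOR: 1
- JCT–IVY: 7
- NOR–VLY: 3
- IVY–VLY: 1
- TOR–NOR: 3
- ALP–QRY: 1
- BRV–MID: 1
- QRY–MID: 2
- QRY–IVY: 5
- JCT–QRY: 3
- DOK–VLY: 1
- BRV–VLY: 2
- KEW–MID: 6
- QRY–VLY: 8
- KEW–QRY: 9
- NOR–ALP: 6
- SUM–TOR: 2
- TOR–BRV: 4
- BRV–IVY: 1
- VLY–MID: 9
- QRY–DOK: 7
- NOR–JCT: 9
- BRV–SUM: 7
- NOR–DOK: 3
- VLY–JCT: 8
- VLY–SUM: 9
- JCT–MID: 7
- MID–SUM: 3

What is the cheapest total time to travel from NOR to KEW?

Shortest distances from NOR:
NOR: 0
DOK: 3  (via NOR)
VLY: 3  (via NOR)
TOR: 3  (via NOR)
ALP: 4  (via TOR)
IVY: 4  (via VLY)
JCT: 4  (via TOR)
SUM: 5  (via TOR)
QRY: 5  (via ALP)
BRV: 5  (via NOR)
MID: 6  (via TOR)
KEW: 12  (via MID)
Shortest route: NOR → TOR → MID → KEW = 12 min.

12 min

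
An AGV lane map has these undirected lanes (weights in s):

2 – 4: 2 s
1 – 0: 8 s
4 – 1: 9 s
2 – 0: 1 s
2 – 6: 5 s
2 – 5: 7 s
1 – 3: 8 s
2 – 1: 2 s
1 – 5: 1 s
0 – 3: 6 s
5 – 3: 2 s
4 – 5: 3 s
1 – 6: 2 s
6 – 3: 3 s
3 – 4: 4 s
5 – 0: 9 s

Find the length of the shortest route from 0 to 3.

Enumerating some paths:
0–2–4–3: 1+2+4 = 7
0–3: 6 = 6
0–2–1–6–3: 1+2+2+3 = 8
Cheapest is 0–3 at 6 s.

6 s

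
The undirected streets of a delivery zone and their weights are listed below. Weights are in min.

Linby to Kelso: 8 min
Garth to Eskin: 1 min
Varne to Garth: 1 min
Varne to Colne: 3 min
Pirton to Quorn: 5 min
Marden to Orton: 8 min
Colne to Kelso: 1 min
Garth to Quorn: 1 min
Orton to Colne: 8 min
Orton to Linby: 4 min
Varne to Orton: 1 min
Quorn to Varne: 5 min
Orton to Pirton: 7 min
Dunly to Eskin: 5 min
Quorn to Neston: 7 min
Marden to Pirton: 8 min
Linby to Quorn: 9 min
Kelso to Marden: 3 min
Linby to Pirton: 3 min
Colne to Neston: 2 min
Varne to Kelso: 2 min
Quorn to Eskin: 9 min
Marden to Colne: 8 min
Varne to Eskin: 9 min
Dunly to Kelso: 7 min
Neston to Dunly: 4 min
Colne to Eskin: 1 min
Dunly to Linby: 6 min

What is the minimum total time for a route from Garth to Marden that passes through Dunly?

Shortest Garth→Dunly: Garth → Eskin → Dunly = 6
Shortest Dunly→Marden: Dunly → Kelso → Marden = 10
Total via Dunly: 6 + 10 = 16 min.

16 min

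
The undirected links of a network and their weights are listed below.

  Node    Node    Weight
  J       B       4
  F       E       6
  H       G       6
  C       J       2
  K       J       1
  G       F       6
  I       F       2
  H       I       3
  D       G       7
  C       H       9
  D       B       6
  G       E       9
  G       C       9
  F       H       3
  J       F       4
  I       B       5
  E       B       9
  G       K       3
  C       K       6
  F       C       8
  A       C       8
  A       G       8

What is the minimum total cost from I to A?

16

Enumerating some paths:
I → H → G → A: 3+6+8 = 17
I → F → J → C → A: 2+4+2+8 = 16
The minimum is 16 via I → F → J → C → A.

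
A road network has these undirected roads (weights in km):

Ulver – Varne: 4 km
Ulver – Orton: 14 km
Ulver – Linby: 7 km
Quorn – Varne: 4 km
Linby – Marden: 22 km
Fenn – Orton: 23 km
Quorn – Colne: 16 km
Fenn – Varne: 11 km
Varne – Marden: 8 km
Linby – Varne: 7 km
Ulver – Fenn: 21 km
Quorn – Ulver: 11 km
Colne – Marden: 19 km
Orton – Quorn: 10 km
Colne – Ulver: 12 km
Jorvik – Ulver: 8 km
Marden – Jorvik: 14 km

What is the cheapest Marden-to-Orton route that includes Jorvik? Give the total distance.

Best Marden to Jorvik: Marden–Jorvik costing 14
Shortest Jorvik→Orton: Jorvik–Ulver–Orton = 22
Total via Jorvik: 14 + 22 = 36 km.

36 km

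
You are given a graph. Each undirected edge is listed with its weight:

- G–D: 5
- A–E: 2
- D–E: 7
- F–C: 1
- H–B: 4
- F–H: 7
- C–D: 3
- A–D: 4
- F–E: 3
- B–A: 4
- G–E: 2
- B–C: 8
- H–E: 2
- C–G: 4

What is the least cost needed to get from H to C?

6

Candidate routes:
H–E–G–C: 2+2+4 = 8
H–E–A–D–C: 2+2+4+3 = 11
H–E–F–C: 2+3+1 = 6
H–F–C: 7+1 = 8
Cheapest is H–E–F–C at 6.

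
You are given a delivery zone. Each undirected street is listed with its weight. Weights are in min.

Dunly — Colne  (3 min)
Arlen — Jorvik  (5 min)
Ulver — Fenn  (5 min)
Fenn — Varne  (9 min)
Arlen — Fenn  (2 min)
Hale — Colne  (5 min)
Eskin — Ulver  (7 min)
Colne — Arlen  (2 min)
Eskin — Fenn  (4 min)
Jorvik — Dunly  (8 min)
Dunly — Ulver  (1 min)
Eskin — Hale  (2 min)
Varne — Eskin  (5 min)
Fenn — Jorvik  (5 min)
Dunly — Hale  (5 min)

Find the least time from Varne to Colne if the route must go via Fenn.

13 min

Best Varne to Fenn: Varne–Fenn costing 9
Best Fenn to Colne: Fenn–Arlen–Colne costing 4
Total via Fenn: 9 + 4 = 13 min.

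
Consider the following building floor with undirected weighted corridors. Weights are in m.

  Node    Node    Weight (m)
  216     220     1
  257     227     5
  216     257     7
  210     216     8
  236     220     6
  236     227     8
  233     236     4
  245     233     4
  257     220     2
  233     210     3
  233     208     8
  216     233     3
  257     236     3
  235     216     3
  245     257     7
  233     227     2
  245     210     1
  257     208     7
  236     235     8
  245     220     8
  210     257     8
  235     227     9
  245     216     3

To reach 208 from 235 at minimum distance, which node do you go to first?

Enumerating some paths:
235 → 216 → 257 → 208: 3+7+7 = 17
235 → 216 → 220 → 257 → 208: 3+1+2+7 = 13
235 → 216 → 233 → 208: 3+3+8 = 14
235 → 216 → 245 → 210 → 233 → 208: 3+3+1+3+8 = 18
The minimum is 13 m via 235 → 216 → 220 → 257 → 208.
So from 235 the first move is to 216.

216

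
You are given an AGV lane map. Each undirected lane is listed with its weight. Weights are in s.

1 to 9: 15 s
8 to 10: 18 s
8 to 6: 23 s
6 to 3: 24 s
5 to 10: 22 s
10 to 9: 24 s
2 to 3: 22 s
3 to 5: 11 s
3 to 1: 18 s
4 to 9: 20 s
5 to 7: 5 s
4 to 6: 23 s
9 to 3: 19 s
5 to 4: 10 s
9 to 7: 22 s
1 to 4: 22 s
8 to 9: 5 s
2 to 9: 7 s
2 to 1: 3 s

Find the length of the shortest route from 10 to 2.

Enumerating some paths:
10–8–9–2: 18+5+7 = 30
10–9–2: 24+7 = 31
10–8–9–1–2: 18+5+15+3 = 41
The minimum is 30 s via 10–8–9–2.

30 s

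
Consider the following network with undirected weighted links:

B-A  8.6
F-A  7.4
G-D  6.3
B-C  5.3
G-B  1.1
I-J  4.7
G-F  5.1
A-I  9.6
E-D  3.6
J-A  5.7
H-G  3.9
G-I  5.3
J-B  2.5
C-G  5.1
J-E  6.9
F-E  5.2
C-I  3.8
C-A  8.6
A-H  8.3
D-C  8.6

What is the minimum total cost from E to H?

13.8

Shortest distances from E:
E: 0
D: 3.6  (via E)
F: 5.2  (via E)
J: 6.9  (via E)
B: 9.4  (via J)
G: 9.9  (via D)
I: 11.6  (via J)
C: 12.2  (via D)
A: 12.6  (via F)
H: 13.8  (via G)
Shortest route: E → D → G → H = 13.8.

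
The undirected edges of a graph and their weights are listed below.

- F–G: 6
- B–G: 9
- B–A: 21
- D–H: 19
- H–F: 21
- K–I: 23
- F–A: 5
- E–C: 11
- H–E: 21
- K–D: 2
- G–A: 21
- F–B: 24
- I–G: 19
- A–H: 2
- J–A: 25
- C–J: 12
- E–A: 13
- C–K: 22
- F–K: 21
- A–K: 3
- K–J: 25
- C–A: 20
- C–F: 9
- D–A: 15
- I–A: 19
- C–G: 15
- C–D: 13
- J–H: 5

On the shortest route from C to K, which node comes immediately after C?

Candidate routes:
C–F–A–K: 9+5+3 = 17
C–D–K: 13+2 = 15
C–J–H–A–K: 12+5+2+3 = 22
Cheapest is C–D–K at 15.
So from C the first move is to D.

D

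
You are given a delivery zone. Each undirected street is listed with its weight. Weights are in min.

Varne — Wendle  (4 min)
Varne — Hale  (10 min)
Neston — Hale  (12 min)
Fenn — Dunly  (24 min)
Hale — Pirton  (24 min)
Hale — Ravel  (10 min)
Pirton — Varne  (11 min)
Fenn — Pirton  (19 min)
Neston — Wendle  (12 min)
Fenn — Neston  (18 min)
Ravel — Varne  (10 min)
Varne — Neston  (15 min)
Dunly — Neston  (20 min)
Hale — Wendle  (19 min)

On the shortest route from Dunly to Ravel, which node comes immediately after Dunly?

Neston

Candidate routes:
Dunly - Neston - Wendle - Varne - Ravel: 20+12+4+10 = 46
Dunly - Neston - Hale - Ravel: 20+12+10 = 42
Dunly - Neston - Hale - Varne - Ravel: 20+12+10+10 = 52
Dunly - Neston - Varne - Ravel: 20+15+10 = 45
Cheapest is Dunly - Neston - Hale - Ravel at 42 min.
So from Dunly the first move is to Neston.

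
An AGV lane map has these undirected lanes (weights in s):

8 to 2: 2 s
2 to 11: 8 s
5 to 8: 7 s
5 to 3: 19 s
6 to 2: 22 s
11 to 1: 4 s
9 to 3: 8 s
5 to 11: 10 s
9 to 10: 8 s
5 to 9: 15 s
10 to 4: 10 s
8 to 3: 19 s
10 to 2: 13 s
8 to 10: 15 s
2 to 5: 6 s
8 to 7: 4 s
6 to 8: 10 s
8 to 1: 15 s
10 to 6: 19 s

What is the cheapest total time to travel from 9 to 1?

29 s

Enumerating some paths:
9 - 5 - 2 - 11 - 1: 15+6+8+4 = 33
9 - 5 - 11 - 1: 15+10+4 = 29
Cheapest is 9 - 5 - 11 - 1 at 29 s.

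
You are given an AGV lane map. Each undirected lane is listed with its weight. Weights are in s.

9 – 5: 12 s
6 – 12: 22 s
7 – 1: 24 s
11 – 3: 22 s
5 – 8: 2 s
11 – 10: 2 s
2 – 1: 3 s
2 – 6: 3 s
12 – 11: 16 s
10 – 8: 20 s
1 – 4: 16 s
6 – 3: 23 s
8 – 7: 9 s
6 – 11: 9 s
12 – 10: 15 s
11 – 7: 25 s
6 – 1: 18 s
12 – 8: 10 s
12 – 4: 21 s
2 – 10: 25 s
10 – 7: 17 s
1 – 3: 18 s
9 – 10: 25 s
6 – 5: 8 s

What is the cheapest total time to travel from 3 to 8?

33 s

Candidate routes:
3 → 6 → 5 → 8: 23+8+2 = 33
3 → 11 → 6 → 5 → 8: 22+9+8+2 = 41
3 → 1 → 2 → 6 → 5 → 8: 18+3+3+8+2 = 34
Cheapest is 3 → 6 → 5 → 8 at 33 s.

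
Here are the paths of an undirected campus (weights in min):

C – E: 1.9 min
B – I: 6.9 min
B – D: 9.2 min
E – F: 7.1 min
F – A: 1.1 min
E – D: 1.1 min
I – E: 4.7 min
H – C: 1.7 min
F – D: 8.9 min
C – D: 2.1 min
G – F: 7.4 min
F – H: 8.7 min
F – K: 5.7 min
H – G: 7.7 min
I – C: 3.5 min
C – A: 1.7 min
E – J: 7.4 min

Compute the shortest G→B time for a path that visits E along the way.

Best G to E: G–H–C–E costing 11.3
Shortest E→B: E–D–B = 10.3
Total via E: 11.3 + 10.3 = 21.6 min.

21.6 min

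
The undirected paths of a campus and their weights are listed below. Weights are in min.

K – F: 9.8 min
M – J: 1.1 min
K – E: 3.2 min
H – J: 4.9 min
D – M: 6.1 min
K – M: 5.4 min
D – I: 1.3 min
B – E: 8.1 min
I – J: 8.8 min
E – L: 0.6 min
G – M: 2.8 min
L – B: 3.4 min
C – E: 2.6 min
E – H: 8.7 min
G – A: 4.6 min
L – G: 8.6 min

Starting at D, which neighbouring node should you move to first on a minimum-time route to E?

M

Candidate routes:
D–M–K–E: 6.1+5.4+3.2 = 14.7
D–M–G–L–E: 6.1+2.8+8.6+0.6 = 18.1
D–I–J–M–K–E: 1.3+8.8+1.1+5.4+3.2 = 19.8
The minimum is 14.7 min via D–M–K–E.
So from D the first move is to M.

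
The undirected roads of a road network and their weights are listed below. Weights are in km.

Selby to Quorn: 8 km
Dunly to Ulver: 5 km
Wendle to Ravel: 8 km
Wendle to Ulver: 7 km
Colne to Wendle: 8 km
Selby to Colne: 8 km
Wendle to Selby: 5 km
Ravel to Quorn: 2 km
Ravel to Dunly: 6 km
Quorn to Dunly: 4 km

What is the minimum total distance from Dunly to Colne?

Running Dijkstra from Dunly:
Dunly: 0
Quorn: 4  (via Dunly)
Ulver: 5  (via Dunly)
Ravel: 6  (via Dunly)
Wendle: 12  (via Ulver)
Selby: 12  (via Quorn)
Colne: 20  (via Wendle)
Shortest route: Dunly–Ulver–Wendle–Colne = 20 km.

20 km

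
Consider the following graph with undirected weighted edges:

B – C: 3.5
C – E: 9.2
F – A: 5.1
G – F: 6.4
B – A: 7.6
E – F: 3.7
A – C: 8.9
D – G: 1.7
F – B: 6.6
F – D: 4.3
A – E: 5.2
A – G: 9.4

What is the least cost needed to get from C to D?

Enumerating some paths:
C → B → F → D: 3.5+6.6+4.3 = 14.4
C → A → F → D: 8.9+5.1+4.3 = 18.3
C → E → F → D: 9.2+3.7+4.3 = 17.2
C → B → F → G → D: 3.5+6.6+6.4+1.7 = 18.2
The minimum is 14.4 via C → B → F → D.

14.4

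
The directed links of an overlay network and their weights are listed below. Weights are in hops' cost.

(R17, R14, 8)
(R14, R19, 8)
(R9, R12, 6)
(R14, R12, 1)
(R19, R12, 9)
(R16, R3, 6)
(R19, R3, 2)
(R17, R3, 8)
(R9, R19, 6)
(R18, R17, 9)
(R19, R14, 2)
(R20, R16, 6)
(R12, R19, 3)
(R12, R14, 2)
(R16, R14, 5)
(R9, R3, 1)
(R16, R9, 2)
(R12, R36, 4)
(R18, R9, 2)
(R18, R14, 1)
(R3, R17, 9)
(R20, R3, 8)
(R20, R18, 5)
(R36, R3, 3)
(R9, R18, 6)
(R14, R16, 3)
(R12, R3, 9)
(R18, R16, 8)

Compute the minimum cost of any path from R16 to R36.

10 hops' cost

Settle nodes by increasing distance from R16:
R16: 0
R9: 2  (via R16)
R3: 3  (via R9)
R14: 5  (via R16)
R12: 6  (via R14)
R19: 8  (via R9)
R18: 8  (via R9)
R36: 10  (via R12)
Shortest route: R16–R14–R12–R36 = 10 hops' cost.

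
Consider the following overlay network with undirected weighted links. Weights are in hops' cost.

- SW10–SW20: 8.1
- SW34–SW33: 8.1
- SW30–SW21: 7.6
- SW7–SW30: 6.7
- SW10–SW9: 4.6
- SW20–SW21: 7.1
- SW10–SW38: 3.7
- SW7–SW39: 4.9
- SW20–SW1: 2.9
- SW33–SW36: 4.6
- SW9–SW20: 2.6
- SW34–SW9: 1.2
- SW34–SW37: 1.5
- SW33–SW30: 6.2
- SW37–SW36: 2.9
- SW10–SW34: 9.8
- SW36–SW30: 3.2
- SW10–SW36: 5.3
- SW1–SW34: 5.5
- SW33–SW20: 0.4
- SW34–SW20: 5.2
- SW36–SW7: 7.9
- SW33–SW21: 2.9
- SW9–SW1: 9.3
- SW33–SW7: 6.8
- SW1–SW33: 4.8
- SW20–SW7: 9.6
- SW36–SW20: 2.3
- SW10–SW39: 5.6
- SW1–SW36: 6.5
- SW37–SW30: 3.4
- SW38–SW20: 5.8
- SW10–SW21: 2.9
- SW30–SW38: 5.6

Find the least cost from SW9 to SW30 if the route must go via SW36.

8.1 hops' cost

Shortest SW9→SW36: SW9–SW20–SW36 = 4.9
Best SW36 to SW30: SW36–SW30 costing 3.2
Total via SW36: 4.9 + 3.2 = 8.1 hops' cost.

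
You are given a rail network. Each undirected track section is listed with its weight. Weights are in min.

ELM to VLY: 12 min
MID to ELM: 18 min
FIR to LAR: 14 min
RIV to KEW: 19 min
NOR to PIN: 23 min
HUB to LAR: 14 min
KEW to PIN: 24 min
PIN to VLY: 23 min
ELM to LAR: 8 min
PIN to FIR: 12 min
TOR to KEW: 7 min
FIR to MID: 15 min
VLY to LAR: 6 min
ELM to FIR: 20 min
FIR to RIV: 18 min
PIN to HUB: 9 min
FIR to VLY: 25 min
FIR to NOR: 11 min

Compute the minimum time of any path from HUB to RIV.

Shortest distances from HUB:
HUB: 0
PIN: 9  (via HUB)
LAR: 14  (via HUB)
VLY: 20  (via LAR)
FIR: 21  (via PIN)
ELM: 22  (via LAR)
NOR: 32  (via PIN)
KEW: 33  (via PIN)
MID: 36  (via FIR)
RIV: 39  (via FIR)
Shortest route: HUB → PIN → FIR → RIV = 39 min.

39 min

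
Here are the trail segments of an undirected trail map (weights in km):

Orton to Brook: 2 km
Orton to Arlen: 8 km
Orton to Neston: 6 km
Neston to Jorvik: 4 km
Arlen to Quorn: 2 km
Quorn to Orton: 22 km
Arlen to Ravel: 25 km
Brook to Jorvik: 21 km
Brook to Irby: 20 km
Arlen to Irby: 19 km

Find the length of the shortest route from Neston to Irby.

Compare a few routes:
Neston → Orton → Arlen → Irby: 6+8+19 = 33
Neston → Jorvik → Brook → Irby: 4+21+20 = 45
Neston → Orton → Brook → Irby: 6+2+20 = 28
Cheapest is Neston → Orton → Brook → Irby at 28 km.

28 km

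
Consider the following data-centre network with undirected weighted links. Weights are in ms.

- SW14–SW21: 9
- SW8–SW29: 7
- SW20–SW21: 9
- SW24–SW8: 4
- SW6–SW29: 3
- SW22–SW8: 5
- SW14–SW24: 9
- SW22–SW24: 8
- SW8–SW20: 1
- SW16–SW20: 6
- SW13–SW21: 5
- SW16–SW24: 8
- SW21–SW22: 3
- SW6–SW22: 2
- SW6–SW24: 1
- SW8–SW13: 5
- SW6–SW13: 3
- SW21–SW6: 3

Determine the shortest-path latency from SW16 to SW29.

12 ms

Enumerating some paths:
SW16–SW24–SW6–SW29: 8+1+3 = 12
SW16–SW20–SW8–SW22–SW6–SW29: 6+1+5+2+3 = 17
SW16–SW20–SW8–SW29: 6+1+7 = 14
SW16–SW20–SW8–SW24–SW6–SW29: 6+1+4+1+3 = 15
Cheapest is SW16–SW24–SW6–SW29 at 12 ms.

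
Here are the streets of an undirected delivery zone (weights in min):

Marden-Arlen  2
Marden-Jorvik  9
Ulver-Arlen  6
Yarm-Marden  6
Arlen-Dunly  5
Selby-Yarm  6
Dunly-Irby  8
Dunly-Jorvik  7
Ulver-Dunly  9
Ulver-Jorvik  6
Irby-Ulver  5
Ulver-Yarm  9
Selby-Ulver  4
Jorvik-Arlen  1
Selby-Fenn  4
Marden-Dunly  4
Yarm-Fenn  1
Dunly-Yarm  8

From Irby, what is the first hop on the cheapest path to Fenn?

Ulver

Candidate routes:
Irby - Dunly - Yarm - Fenn: 8+8+1 = 17
Irby - Ulver - Selby - Yarm - Fenn: 5+4+6+1 = 16
Irby - Ulver - Selby - Fenn: 5+4+4 = 13
Irby - Ulver - Yarm - Fenn: 5+9+1 = 15
The minimum is 13 min via Irby - Ulver - Selby - Fenn.
So from Irby the first move is to Ulver.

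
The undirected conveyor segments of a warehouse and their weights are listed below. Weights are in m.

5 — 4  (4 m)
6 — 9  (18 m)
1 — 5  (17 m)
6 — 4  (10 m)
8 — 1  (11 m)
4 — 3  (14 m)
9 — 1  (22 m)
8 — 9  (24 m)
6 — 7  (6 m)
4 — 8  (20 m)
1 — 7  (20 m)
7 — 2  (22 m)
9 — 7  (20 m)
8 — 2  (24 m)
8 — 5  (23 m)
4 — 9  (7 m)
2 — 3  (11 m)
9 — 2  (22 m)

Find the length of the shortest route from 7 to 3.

30 m

Candidate routes:
7 - 2 - 3: 22+11 = 33
7 - 6 - 4 - 3: 6+10+14 = 30
7 - 9 - 4 - 3: 20+7+14 = 41
Cheapest is 7 - 6 - 4 - 3 at 30 m.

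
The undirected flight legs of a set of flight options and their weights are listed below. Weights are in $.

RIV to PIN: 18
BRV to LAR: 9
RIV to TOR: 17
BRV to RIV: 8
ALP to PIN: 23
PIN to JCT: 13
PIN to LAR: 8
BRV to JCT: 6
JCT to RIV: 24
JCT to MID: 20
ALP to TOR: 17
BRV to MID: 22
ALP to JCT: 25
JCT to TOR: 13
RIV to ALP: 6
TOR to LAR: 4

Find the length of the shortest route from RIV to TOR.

$17

Running Dijkstra from RIV:
RIV: 0
ALP: 6  (via RIV)
BRV: 8  (via RIV)
JCT: 14  (via BRV)
TOR: 17  (via RIV)
Shortest route: RIV–TOR = $17.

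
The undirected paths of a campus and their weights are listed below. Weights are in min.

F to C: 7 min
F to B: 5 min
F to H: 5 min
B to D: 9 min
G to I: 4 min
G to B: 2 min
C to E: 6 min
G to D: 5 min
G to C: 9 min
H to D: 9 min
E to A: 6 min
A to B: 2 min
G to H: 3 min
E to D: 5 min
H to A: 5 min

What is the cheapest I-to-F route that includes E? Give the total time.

Shortest I→E: I → G → B → A → E = 14
Best E to F: E → C → F costing 13
Total via E: 14 + 13 = 27 min.

27 min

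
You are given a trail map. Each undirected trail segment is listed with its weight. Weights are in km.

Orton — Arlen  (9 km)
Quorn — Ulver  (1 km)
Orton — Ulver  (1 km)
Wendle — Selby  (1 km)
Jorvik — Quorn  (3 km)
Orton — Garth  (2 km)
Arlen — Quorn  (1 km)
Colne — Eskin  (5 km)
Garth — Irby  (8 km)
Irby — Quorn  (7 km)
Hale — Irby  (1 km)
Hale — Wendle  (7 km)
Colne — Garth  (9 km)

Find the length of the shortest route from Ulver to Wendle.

16 km

Enumerating some paths:
Ulver → Quorn → Irby → Hale → Wendle: 1+7+1+7 = 16
Ulver → Orton → Garth → Irby → Hale → Wendle: 1+2+8+1+7 = 19
The minimum is 16 km via Ulver → Quorn → Irby → Hale → Wendle.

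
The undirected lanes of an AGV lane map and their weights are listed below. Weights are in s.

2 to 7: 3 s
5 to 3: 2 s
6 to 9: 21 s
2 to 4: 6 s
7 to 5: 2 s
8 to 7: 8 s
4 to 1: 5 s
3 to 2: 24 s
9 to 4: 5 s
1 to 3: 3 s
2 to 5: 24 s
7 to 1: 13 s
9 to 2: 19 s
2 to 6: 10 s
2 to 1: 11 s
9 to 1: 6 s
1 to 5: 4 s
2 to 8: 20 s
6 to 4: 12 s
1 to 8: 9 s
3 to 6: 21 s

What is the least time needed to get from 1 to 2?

Candidate routes:
1 → 4 → 2: 5+6 = 11
1 → 5 → 7 → 2: 4+2+3 = 9
1 → 2: 11 = 11
1 → 3 → 5 → 7 → 2: 3+2+2+3 = 10
Cheapest is 1 → 5 → 7 → 2 at 9 s.

9 s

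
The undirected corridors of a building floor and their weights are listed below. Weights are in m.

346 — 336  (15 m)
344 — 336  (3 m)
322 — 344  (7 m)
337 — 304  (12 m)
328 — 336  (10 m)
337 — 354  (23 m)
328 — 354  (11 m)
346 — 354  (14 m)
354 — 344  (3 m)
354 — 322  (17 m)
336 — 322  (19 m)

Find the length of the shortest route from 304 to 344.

38 m

Compare a few routes:
304 - 337 - 354 - 322 - 344: 12+23+17+7 = 59
304 - 337 - 354 - 344: 12+23+3 = 38
304 - 337 - 354 - 328 - 336 - 344: 12+23+11+10+3 = 59
Cheapest is 304 - 337 - 354 - 344 at 38 m.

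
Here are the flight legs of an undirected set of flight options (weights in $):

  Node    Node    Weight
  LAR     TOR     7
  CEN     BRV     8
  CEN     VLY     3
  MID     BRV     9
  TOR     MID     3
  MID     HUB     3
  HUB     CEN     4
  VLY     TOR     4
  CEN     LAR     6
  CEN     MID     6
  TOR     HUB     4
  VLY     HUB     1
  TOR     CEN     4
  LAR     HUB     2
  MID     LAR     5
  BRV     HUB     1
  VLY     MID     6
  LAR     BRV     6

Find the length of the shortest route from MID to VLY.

$4

Compare a few routes:
MID–TOR–VLY: 3+4 = 7
MID–VLY: 6 = 6
MID–HUB–VLY: 3+1 = 4
MID–TOR–HUB–VLY: 3+4+1 = 8
The minimum is $4 via MID–HUB–VLY.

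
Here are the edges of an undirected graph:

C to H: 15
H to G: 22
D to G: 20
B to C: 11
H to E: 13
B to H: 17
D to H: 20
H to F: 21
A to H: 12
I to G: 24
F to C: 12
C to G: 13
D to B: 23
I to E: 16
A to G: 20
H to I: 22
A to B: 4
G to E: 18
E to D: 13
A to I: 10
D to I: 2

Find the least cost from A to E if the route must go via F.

61

Shortest A→F: A → B → C → F = 27
Shortest F→E: F → H → E = 34
Total via F: 27 + 34 = 61.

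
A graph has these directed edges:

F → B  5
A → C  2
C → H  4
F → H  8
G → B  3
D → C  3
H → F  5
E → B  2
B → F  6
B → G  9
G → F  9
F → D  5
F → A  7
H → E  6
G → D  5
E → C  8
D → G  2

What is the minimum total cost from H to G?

12

Shortest distances from H:
H: 0
F: 5  (via H)
E: 6  (via H)
B: 8  (via E)
D: 10  (via F)
A: 12  (via F)
G: 12  (via D)
Shortest route: H–F–D–G = 12.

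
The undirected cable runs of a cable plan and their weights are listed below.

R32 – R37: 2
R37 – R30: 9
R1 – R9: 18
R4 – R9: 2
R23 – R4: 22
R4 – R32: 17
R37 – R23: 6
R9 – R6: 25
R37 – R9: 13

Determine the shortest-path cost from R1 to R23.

37

Shortest distances from R1:
R1: 0
R9: 18  (via R1)
R4: 20  (via R9)
R37: 31  (via R9)
R32: 33  (via R37)
R23: 37  (via R37)
Shortest route: R1 → R9 → R37 → R23 = 37.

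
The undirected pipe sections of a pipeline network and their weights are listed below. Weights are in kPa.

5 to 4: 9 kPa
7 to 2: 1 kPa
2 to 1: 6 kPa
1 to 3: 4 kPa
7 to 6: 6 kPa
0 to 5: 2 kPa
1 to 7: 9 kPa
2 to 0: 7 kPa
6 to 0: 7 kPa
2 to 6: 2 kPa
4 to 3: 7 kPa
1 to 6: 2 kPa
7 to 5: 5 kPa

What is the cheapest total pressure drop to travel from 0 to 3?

13 kPa

Running Dijkstra from 0:
0: 0
5: 2  (via 0)
2: 7  (via 0)
6: 7  (via 0)
7: 7  (via 5)
1: 9  (via 6)
4: 11  (via 5)
3: 13  (via 1)
Shortest route: 0 → 6 → 1 → 3 = 13 kPa.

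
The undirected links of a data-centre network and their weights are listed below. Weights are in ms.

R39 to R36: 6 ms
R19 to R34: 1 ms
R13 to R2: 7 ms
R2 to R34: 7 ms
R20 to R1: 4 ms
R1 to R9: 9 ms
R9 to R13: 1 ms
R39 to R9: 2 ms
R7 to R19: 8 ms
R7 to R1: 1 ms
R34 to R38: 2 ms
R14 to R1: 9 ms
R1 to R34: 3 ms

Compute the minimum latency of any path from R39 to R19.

Shortest distances from R39:
R39: 0
R9: 2  (via R39)
R13: 3  (via R9)
R36: 6  (via R39)
R2: 10  (via R13)
R1: 11  (via R9)
R7: 12  (via R1)
R34: 14  (via R1)
R19: 15  (via R34)
Shortest route: R39–R9–R1–R34–R19 = 15 ms.

15 ms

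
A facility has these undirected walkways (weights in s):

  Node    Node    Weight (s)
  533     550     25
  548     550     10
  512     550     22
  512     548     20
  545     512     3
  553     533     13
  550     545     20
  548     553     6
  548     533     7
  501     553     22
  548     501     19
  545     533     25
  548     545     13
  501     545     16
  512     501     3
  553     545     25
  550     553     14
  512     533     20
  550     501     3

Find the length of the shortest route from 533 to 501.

20 s

Compare a few routes:
533 - 548 - 545 - 512 - 501: 7+13+3+3 = 26
533 - 548 - 550 - 501: 7+10+3 = 20
533 - 548 - 501: 7+19 = 26
533 - 512 - 501: 20+3 = 23
Cheapest is 533 - 548 - 550 - 501 at 20 s.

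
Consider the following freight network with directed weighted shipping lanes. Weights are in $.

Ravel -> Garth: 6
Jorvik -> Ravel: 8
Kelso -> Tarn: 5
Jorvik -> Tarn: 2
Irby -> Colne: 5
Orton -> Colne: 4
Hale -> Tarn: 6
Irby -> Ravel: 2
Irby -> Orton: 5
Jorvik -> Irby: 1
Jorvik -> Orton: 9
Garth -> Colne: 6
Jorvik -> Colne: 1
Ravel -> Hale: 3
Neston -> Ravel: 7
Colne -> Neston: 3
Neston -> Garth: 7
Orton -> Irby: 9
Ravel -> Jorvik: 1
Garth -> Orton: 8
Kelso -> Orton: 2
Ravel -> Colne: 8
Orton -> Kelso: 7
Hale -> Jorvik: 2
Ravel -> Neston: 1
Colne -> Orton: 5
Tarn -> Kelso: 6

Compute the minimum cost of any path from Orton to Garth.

Settle nodes by increasing distance from Orton:
Orton: 0
Colne: 4  (via Orton)
Neston: 7  (via Colne)
Kelso: 7  (via Orton)
Irby: 9  (via Orton)
Ravel: 11  (via Irby)
Tarn: 12  (via Kelso)
Jorvik: 12  (via Ravel)
Hale: 14  (via Ravel)
Garth: 14  (via Neston)
Shortest route: Orton–Colne–Neston–Garth = $14.

$14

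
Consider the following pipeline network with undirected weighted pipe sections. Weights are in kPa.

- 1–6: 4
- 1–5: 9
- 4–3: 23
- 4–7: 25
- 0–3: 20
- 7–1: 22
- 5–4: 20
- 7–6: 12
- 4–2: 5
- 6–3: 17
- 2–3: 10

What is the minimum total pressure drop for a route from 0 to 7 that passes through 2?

60 kPa

Best 0 to 2: 0 → 3 → 2 costing 30
Best 2 to 7: 2 → 4 → 7 costing 30
Total via 2: 30 + 30 = 60 kPa.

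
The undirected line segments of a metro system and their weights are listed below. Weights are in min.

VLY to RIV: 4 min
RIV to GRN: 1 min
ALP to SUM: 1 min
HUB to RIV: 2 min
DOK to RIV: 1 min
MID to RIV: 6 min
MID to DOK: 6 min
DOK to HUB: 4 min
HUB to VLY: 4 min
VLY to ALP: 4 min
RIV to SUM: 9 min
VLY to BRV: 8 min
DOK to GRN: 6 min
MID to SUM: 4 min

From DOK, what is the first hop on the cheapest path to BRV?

RIV

Candidate routes:
DOK - RIV - VLY - BRV: 1+4+8 = 13
DOK - RIV - HUB - VLY - BRV: 1+2+4+8 = 15
Cheapest is DOK - RIV - VLY - BRV at 13 min.
So from DOK the first move is to RIV.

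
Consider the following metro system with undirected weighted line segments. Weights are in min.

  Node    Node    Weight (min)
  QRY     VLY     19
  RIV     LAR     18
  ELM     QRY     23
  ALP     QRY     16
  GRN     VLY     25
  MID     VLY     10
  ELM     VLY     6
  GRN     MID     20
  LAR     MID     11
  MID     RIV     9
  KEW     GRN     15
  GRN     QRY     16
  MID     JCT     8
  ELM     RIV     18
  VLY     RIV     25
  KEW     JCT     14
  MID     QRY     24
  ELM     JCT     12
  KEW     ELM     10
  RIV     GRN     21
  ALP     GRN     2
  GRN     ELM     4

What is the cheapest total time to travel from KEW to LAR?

Enumerating some paths:
KEW - ELM - JCT - MID - LAR: 10+12+8+11 = 41
KEW - ELM - VLY - MID - LAR: 10+6+10+11 = 37
KEW - ELM - GRN - MID - LAR: 10+4+20+11 = 45
KEW - JCT - MID - LAR: 14+8+11 = 33
Cheapest is KEW - JCT - MID - LAR at 33 min.

33 min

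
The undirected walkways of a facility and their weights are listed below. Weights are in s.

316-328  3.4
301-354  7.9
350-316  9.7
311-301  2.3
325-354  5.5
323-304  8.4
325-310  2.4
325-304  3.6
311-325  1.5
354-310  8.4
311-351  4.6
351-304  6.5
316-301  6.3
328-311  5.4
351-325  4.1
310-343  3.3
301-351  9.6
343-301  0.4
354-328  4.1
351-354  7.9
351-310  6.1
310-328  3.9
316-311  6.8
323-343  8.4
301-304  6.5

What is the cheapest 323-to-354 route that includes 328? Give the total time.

Shortest 323→328: 323 → 343 → 310 → 328 = 15.6
Best 328 to 354: 328 → 354 costing 4.1
Total via 328: 15.6 + 4.1 = 19.7 s.

19.7 s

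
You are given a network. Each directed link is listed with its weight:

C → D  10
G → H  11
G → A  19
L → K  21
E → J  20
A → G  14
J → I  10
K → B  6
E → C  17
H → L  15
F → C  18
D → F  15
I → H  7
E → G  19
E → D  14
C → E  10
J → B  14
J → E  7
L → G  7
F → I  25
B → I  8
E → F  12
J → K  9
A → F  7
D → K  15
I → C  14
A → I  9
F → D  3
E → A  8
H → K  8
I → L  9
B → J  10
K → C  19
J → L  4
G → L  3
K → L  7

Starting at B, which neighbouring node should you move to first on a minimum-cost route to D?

Compare a few routes:
B–J–E–F–D: 10+7+12+3 = 32
B–I–C–D: 8+14+10 = 32
B–J–E–D: 10+7+14 = 31
Cheapest is B–J–E–D at 31.
So from B the first move is to J.

J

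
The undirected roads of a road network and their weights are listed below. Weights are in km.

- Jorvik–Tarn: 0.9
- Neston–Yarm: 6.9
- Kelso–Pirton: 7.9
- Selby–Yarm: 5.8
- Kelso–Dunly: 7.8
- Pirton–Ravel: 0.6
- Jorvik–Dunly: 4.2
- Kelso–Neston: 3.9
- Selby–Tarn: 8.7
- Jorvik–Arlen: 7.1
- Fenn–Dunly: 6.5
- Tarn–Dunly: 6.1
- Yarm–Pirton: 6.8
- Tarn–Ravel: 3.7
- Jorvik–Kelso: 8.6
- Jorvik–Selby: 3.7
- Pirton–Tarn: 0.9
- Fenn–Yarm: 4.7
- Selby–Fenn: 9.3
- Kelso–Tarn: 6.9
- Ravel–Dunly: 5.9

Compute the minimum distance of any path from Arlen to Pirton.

8.9 km

Compare a few routes:
Arlen–Jorvik–Dunly–Ravel–Pirton: 7.1+4.2+5.9+0.6 = 17.8
Arlen–Jorvik–Tarn–Pirton: 7.1+0.9+0.9 = 8.9
Arlen–Jorvik–Dunly–Tarn–Pirton: 7.1+4.2+6.1+0.9 = 18.3
Arlen–Jorvik–Tarn–Ravel–Pirton: 7.1+0.9+3.7+0.6 = 12.3
The minimum is 8.9 km via Arlen–Jorvik–Tarn–Pirton.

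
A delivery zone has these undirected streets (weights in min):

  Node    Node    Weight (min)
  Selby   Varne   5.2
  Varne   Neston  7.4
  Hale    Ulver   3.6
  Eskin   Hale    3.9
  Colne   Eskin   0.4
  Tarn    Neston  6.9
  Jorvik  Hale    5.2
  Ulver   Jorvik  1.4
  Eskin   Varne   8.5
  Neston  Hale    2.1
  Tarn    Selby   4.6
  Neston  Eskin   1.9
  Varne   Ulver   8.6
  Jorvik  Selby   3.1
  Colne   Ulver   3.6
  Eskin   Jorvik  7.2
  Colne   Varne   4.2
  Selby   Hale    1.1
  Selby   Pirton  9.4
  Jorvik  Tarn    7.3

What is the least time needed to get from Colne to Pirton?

Running Dijkstra from Colne:
Colne: 0
Eskin: 0.4  (via Colne)
Neston: 2.3  (via Eskin)
Ulver: 3.6  (via Colne)
Varne: 4.2  (via Colne)
Hale: 4.3  (via Eskin)
Jorvik: 5  (via Ulver)
Selby: 5.4  (via Hale)
Tarn: 9.2  (via Neston)
Pirton: 14.8  (via Selby)
Shortest route: Colne–Eskin–Hale–Selby–Pirton = 14.8 min.

14.8 min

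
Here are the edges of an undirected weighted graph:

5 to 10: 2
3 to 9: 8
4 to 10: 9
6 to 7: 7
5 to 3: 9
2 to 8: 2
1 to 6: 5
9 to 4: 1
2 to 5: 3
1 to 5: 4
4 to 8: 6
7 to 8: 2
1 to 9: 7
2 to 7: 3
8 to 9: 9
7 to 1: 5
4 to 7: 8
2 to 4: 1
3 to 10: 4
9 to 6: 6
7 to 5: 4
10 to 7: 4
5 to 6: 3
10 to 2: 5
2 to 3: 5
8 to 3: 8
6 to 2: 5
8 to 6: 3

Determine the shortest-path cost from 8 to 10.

6

Settle nodes by increasing distance from 8:
8: 0
2: 2  (via 8)
7: 2  (via 8)
4: 3  (via 2)
6: 3  (via 8)
9: 4  (via 4)
5: 5  (via 2)
10: 6  (via 7)
Shortest route: 8–7–10 = 6.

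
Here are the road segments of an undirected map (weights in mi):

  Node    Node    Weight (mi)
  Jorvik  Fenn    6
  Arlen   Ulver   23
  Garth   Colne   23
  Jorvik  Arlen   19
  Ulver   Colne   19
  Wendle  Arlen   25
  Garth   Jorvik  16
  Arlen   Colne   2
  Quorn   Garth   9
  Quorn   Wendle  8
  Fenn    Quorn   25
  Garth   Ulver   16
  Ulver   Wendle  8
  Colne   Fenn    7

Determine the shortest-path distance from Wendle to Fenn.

33 mi

Settle nodes by increasing distance from Wendle:
Wendle: 0
Ulver: 8  (via Wendle)
Quorn: 8  (via Wendle)
Garth: 17  (via Quorn)
Arlen: 25  (via Wendle)
Colne: 27  (via Ulver)
Fenn: 33  (via Quorn)
Shortest route: Wendle–Quorn–Fenn = 33 mi.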